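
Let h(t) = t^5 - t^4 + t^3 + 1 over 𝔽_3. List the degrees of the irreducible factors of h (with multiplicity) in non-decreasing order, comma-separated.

2, 3

Roots in 𝔽_3: h(0) = 1; h(1) = 2; h(2) = 1.
Complete factorization: h(t) = (t^2 + 1)·(t^3 - t^2 + 1).
Factor degrees with multiplicity: 2 + 3 = 5.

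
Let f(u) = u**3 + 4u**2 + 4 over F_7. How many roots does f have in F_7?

Evaluate at each of the 7 elements of F_7:
f(0) = 4; f(1) = 2; f(2) = 0 → root; f(3) = 4; f(4) = 6; f(5) = 5; f(6) = 0 → root.
Roots: {2, 6}.

2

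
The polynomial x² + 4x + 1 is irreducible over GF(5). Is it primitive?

No

Write f(x) = x² + 4x + 1.
|GF(5^2)^×| = 5^2 − 1 = 24. Prime factorization: 24 = 2^3·3.
f is primitive ⇔ x has order 24 in GF(5)[x]/(f), i.e. x^(24/q) ≠ 1 for each prime q | 24.
x^(12) mod f = 1
x^(8) mod f = x + 4.
Since x^(12) = 1, the order of x divides 12 < 24; not primitive.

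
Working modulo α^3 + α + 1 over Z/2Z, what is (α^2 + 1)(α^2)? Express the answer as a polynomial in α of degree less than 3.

α

Multiply in Z/2Z[α]: (α^2 + 1)·(α^2) = α^4 + α^2.
Reduce using α^3 ≡ α + 1 (mod α^3 + α + 1).
Reduced: α.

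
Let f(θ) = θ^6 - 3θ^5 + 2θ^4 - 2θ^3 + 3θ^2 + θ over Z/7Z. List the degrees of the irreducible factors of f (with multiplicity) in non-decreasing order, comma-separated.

1, 2, 3

Linear factors from roots: (θ).
Complete factorization: f(θ) = (θ)·(θ^2 - θ - 3)·(θ^3 - 2θ^2 + 3θ + 2).
Factor degrees with multiplicity: 1 + 2 + 3 = 6.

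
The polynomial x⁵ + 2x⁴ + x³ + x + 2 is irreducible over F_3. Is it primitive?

Write f(x) = x⁵ + 2x⁴ + x³ + x + 2.
|GF(3^5)^×| = 3^5 − 1 = 242. Prime factorization: 242 = 2·11^2.
f is primitive ⇔ x has order 242 in GF(3)[x]/(f), i.e. x^(242/q) ≠ 1 for each prime q | 242.
x^(121) mod f = 1
x^(22) mod f = x⁴ + x³ + x² + 1.
Since x^(121) = 1, the order of x divides 121 < 242; not primitive.

No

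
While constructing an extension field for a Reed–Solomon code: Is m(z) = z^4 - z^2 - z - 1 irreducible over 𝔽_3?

Check for roots in 𝔽_3: m(0) = 2; m(1) = 1; m(2) = 0 → root.
m(2) = 0, so (z − 2) divides m(z); m is reducible.

No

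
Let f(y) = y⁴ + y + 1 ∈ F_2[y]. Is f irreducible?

Yes

Check for roots in F_2: f(0) = 1; f(1) = 1.
No roots, so no linear factors.
Monic irreducibles of degree 2 over GF(2): y² + y + 1.
None of them divide f (all give nonzero remainder).
No irreducible factor of degree ≤ 2 exists, so f is irreducible over GF(2).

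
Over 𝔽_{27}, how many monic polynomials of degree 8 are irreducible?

Gauss's count: N_{27}(8) = (1/8) Σ_{d|8} μ(8/d)·27^d.
Divisors of 8: 1, 2, 4, 8; μ(8/d) for each: 0, 0, -1, 1.
Σ = − 27^4 + 27^8 = 282429005040.
N = 282429005040/8 = 35303625630.

35303625630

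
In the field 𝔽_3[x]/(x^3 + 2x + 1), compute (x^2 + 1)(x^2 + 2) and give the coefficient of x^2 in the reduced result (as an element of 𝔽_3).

1

Multiply in 𝔽_3[x]: (x^2 + 1)·(x^2 + 2) = x^4 + 2.
Reduce using x^3 ≡ x + 2 (mod x^3 + 2x + 1).
Reduced: x^2 + 2x + 2.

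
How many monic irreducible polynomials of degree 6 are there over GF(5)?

2580

By the necklace-counting formula, N_5(6) = (1/6) Σ_{d|6} μ(6/d)·5^d.
Divisors of 6: 1, 2, 3, 6; μ(6/d) for each: 1, -1, -1, 1.
Σ = 5^1 − 5^2 − 5^3 + 5^6 = 15480.
N = 15480/6 = 2580.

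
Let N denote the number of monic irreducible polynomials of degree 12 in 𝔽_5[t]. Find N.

20343700

The number of monic irreducibles of degree 12 over GF(5) is (1/12)·Σ_{d∣12} μ(12/d) 5^d.
Divisors of 12: 1, 2, 3, 4, 6, 12; μ(12/d) for each: 0, 1, 0, -1, -1, 1.
Σ = 5^2 − 5^4 − 5^6 + 5^12 = 244124400.
N = 244124400/12 = 20343700.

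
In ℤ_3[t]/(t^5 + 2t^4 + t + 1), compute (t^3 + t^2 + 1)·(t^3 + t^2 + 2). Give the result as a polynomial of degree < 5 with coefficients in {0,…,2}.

t^4 + 2t^2 + 2t + 2

Multiply in ℤ_3[t]: (t^3 + t^2 + 1)·(t^3 + t^2 + 2) = t^6 + 2t^5 + t^4 + 2.
Reduce using t^5 ≡ t^4 + 2t + 2 (mod t^5 + 2t^4 + t + 1).
Reduced: t^4 + 2t^2 + 2t + 2.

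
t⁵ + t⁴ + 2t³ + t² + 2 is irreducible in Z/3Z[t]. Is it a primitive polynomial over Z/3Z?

Write f(t) = t⁵ + t⁴ + 2t³ + t² + 2.
|GF(3^5)^×| = 3^5 − 1 = 242. Prime factorization: 242 = 2·11^2.
f is primitive ⇔ t has order 242 in GF(3)[t]/(f), i.e. t^(242/q) ≠ 1 for each prime q | 242.
t^(121) mod f = 1
t^(22) mod f = 1
Since t^(121) = 1, the order of t divides 121 < 242; not primitive.

No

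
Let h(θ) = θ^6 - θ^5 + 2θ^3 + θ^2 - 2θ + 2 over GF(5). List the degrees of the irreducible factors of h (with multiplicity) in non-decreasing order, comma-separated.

1, 1, 1, 3

Roots in GF(5): h(0) = 2; h(1) = 3; h(2) = 0 → root; h(3) = 0 → root; h(4) = 0 → root.
Linear factors from roots: (θ - 2), (θ + 2), (θ + 1).
Complete factorization: h(θ) = (θ + 1)·(θ + 2)·(θ - 2)·(θ^3 - 2θ^2 + θ + 2).
Factor degrees with multiplicity: 1 + 1 + 1 + 3 = 6.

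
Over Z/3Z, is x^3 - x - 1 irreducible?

Write f(x) = x^3 - x - 1.
Check for roots in Z/3Z: f(0) = 2; f(1) = 2; f(2) = 2.
No roots. A degree-3 polynomial over a field with no linear factor is irreducible.

Yes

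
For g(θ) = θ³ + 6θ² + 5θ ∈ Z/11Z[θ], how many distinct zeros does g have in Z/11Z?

3

Evaluate at each of the 11 elements of Z/11Z:
g(0) = 0 → root; g(1) = 1; g(2) = 9; g(3) = 8; g(4) = 4; g(5) = 3; g(6) = 0 → root; g(7) = 1; g(8) = 1; g(9) = 6; g(10) = 0 → root.
Roots: {0, 6, 10}.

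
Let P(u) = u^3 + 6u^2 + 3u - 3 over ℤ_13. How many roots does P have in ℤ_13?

Evaluate at each of the 13 elements of ℤ_13:
P(0) = 10; P(1) = 7; P(2) = 9; P(3) = 9; P(4) = 0 → root; P(5) = 1; P(6) = 5; P(7) = 5; P(8) = 7; P(9) = 4; P(10) = 2; P(11) = 7; P(12) = 12.
Roots: {4}.

1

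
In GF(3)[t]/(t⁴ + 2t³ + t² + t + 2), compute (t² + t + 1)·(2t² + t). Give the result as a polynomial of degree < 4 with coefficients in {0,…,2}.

2t^3 + t^2 + 2t + 2

Multiply in GF(3)[t]: (t² + t + 1)·(2t² + t) = 2t⁴ + t.
Reduce using t⁴ ≡ t³ + 2t² + 2t + 1 (mod t⁴ + 2t³ + t² + t + 2).
Reduced: 2t³ + t² + 2t + 2.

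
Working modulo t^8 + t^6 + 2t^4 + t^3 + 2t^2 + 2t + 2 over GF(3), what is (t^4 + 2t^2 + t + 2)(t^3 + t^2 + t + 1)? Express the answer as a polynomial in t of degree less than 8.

t^7 + t^6 + t^4 + 2t^3 + 2t^2 + 2

Multiply in GF(3)[t]: (t^4 + 2t^2 + t + 2)·(t^3 + t^2 + t + 1) = t^7 + t^6 + t^4 + 2t^3 + 2t^2 + 2.
Reduced: t^7 + t^6 + t^4 + 2t^3 + 2t^2 + 2.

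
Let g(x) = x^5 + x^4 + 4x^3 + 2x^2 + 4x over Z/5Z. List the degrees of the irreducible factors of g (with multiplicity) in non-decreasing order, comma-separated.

Roots in Z/5Z: g(0) = 0 → root; g(1) = 2; g(2) = 1; g(3) = 2; g(4) = 4.
Linear factors from roots: (x).
Complete factorization: g(x) = (x)·(x^2 + 2)·(x^2 + x + 2).
Factor degrees with multiplicity: 1 + 2 + 2 = 5.

1, 2, 2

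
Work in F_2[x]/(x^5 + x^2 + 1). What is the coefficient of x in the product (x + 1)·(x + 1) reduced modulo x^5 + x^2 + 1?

Multiply in F_2[x]: (x + 1)·(x + 1) = x^2 + 1.
Reduced: x^2 + 1.

0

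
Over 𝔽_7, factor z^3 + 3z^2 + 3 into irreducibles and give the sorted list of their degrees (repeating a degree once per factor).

1, 1, 1

Write h(z) = z^3 + 3z^2 + 3.
Linear factors from roots: (z + 6), (z + 2).
Complete factorization: h(z) = (z + 6)·(z + 2)^2.
Factor degrees with multiplicity: 1 + 1 + 1 = 3.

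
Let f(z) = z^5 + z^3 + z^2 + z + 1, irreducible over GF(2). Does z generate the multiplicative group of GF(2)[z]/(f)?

|GF(2^5)^×| = 2^5 − 1 = 31. Prime factorization: 31 = 31.
f is primitive ⇔ z has order 31 in GF(2)[z]/(f), i.e. z^(31/q) ≠ 1 for each prime q | 31.
z^(1) mod f = z.
None equal 1, so z has full order 31; f is primitive.

Yes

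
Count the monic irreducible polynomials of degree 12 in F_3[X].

44220

By the necklace-counting formula, N_3(12) = (1/12) Σ_{d|12} μ(12/d)·3^d.
Divisors of 12: 1, 2, 3, 4, 6, 12; μ(12/d) for each: 0, 1, 0, -1, -1, 1.
Σ = 3^2 − 3^4 − 3^6 + 3^12 = 530640.
N = 530640/12 = 44220.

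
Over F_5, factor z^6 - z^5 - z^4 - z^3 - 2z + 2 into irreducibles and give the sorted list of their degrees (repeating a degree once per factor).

6

Write f(z) = z^6 - z^5 - z^4 - z^3 - 2z + 2.
Roots in F_5: f(0) = 2; f(1) = 3; f(2) = 1; f(3) = 4; f(4) = 1.
Complete factorization: f(z) = (z^6 - z^5 - z^4 - z^3 - 2z + 2).
Factor degrees with multiplicity: 6 = 6.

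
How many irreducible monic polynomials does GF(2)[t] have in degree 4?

3

Gauss's count: N_{2}(4) = (1/4) Σ_{d|4} μ(4/d)·2^d.
Divisors of 4: 1, 2, 4; μ(4/d) for each: 0, -1, 1.
Σ = − 2^2 + 2^4 = 12.
N = 12/4 = 3.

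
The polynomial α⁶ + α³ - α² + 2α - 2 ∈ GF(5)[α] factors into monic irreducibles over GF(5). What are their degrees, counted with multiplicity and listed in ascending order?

1, 1, 2, 2

Write g(α) = α⁶ + α³ - α² + 2α - 2.
Roots in GF(5): g(0) = 3; g(1) = 1; g(2) = 0 → root; g(3) = 1; g(4) = 0 → root.
Linear factors from roots: (α - 2), (α + 1).
Complete factorization: g(α) = (α + 1)·(α - 2)·(α² + 2α - 2)·(α² - α + 2).
Factor degrees with multiplicity: 1 + 1 + 2 + 2 = 6.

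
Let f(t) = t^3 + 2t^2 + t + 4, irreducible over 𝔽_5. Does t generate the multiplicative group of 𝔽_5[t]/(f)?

No

|GF(5^3)^×| = 5^3 − 1 = 124. Prime factorization: 124 = 2^2·31.
f is primitive ⇔ t has order 124 in GF(5)[t]/(f), i.e. t^(124/q) ≠ 1 for each prime q | 124.
t^(62) mod f = 1
t^(4) mod f = 3t^2 + 3t + 3.
Since t^(62) = 1, the order of t divides 62 < 124; not primitive.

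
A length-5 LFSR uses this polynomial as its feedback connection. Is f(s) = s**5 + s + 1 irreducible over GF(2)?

Check for roots in GF(2): f(0) = 1; f(1) = 1.
No roots, so no linear factors.
Monic irreducibles of degree 2 over GF(2): s**2 + s + 1.
s**2 + s + 1 divides f: f(s) = (s**2 + s + 1)·(s**3 + s**2 + 1).

No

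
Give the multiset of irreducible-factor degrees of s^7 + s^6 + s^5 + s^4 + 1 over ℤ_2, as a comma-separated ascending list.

Write f(s) = s^7 + s^6 + s^5 + s^4 + 1.
Roots in ℤ_2: f(0) = 1; f(1) = 1.
Complete factorization: f(s) = (s^7 + s^6 + s^5 + s^4 + 1).
Factor degrees with multiplicity: 7 = 7.

7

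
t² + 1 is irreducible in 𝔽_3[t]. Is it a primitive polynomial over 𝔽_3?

No

Write f(t) = t² + 1.
|GF(3^2)^×| = 3^2 − 1 = 8. Prime factorization: 8 = 2^3.
f is primitive ⇔ t has order 8 in GF(3)[t]/(f), i.e. t^(8/q) ≠ 1 for each prime q | 8.
t^(4) mod f = 1
Since t^(4) = 1, the order of t divides 4 < 8; not primitive.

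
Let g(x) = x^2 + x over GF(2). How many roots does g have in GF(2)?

2

Evaluate at each of the 2 elements of GF(2):
g(0) = 0 → root; g(1) = 0 → root.
Roots: {0, 1}.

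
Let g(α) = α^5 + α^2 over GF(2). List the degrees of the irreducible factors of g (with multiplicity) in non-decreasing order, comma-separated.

Roots in GF(2): g(0) = 0 → root; g(1) = 0 → root.
Linear factors from roots: (α), (α + 1).
Complete factorization: g(α) = (α + 1)·(α)^2·(α^2 + α + 1).
Factor degrees with multiplicity: 1 + 1 + 1 + 2 = 5.

1, 1, 1, 2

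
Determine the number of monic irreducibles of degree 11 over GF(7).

The number of monic irreducibles of degree 11 over GF(7) is (1/11)·Σ_{d∣11} μ(11/d) 7^d.
Divisors of 11: 1, 11; μ(11/d) for each: -1, 1.
Σ = − 7^1 + 7^11 = 1977326736.
N = 1977326736/11 = 179756976.

179756976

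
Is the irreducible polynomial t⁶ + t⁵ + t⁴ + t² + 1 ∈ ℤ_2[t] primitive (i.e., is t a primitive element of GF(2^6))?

Write f(t) = t⁶ + t⁵ + t⁴ + t² + 1.
|GF(2^6)^×| = 2^6 − 1 = 63. Prime factorization: 63 = 3^2·7.
f is primitive ⇔ t has order 63 in GF(2)[t]/(f), i.e. t^(63/q) ≠ 1 for each prime q | 63.
t^(21) mod f = 1
t^(9) mod f = t³ + 1.
Since t^(21) = 1, the order of t divides 21 < 63; not primitive.

No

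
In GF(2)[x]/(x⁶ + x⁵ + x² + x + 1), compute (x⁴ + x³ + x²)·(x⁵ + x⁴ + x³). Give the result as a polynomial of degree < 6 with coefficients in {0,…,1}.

Multiply in GF(2)[x]: (x⁴ + x³ + x²)·(x⁵ + x⁴ + x³) = x⁹ + x⁷ + x⁵.
Reduce using x⁶ ≡ x⁵ + x² + x + 1 (mod x⁶ + x⁵ + x² + x + 1).
Reduced: x².

x^2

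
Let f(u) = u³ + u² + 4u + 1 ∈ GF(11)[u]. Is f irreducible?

Check each element of GF(11) for a root: f(0)=1, f(1)=7, f(2)=10, f(3)=5, f(4)=9, f(5)=6, f(6)=2, f(7)=3, f(8)=4, f(9)=0, f(10)=8.
f(9) = 0, so (u − 9) divides f(u); f is reducible.

No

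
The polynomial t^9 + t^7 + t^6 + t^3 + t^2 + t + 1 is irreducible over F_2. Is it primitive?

Yes

Write f(t) = t^9 + t^7 + t^6 + t^3 + t^2 + t + 1.
|GF(2^9)^×| = 2^9 − 1 = 511. Prime factorization: 511 = 7·73.
f is primitive ⇔ t has order 511 in GF(2)[t]/(f), i.e. t^(511/q) ≠ 1 for each prime q | 511.
t^(73) mod f = t^8 + t^7 + t^5 + t^4 + t^3 + t^2 + 1.
t^(7) mod f = t^7.
None equal 1, so t has full order 511; f is primitive.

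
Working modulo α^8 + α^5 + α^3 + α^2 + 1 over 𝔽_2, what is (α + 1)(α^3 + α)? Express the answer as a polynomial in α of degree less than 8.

α^4 + α^3 + α^2 + α

Multiply in 𝔽_2[α]: (α + 1)·(α^3 + α) = α^4 + α^3 + α^2 + α.
Reduced: α^4 + α^3 + α^2 + α.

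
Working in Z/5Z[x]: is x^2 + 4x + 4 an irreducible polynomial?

Write m(x) = x^2 + 4x + 4.
Check for roots in Z/5Z: m(0) = 4; m(1) = 4; m(2) = 1; m(3) = 0 → root; m(4) = 1.
m(3) = 0, so (x − 3) divides m(x); m is reducible.

No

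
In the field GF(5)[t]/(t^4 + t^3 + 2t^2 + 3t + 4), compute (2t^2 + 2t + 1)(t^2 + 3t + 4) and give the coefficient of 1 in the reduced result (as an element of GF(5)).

Multiply in GF(5)[t]: (2t^2 + 2t + 1)·(t^2 + 3t + 4) = 2t^4 + 3t^3 + t + 4.
Reduce using t^4 ≡ 4t^3 + 3t^2 + 2t + 1 (mod t^4 + t^3 + 2t^2 + 3t + 4).
Reduced: t^3 + t^2 + 1.

1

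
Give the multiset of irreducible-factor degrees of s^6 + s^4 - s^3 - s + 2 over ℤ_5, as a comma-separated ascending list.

Write h(s) = s^6 + s^4 - s^3 - s + 2.
Roots in ℤ_5: h(0) = 2; h(1) = 2; h(2) = 2; h(3) = 2; h(4) = 1.
Complete factorization: h(s) = (s^6 + s^4 - s^3 - s + 2).
Factor degrees with multiplicity: 6 = 6.

6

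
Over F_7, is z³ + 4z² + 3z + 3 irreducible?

Yes

Write m(z) = z³ + 4z² + 3z + 3.
Check for roots in F_7: m(0) = 3; m(1) = 4; m(2) = 5; m(3) = 5; m(4) = 3; m(5) = 5; m(6) = 3.
No roots. A degree-3 polynomial over a field with no linear factor is irreducible.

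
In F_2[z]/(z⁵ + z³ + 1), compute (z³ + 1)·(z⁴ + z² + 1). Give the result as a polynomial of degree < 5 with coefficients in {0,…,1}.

z^4 + z^3 + 1

Multiply in F_2[z]: (z³ + 1)·(z⁴ + z² + 1) = z⁷ + z⁵ + z⁴ + z³ + z² + 1.
Reduce using z⁵ ≡ z³ + 1 (mod z⁵ + z³ + 1).
Reduced: z⁴ + z³ + 1.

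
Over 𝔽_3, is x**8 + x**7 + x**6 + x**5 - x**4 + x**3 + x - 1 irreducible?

Write g(x) = x**8 + x**7 + x**6 + x**5 - x**4 + x**3 + x - 1.
Check for roots in 𝔽_3: g(0) = 2; g(1) = 1; g(2) = 2.
No roots, so no linear factors.
Monic irreducibles of degree 2 over GF(3): x**2 + 1, x**2 + x - 1, x**2 - x - 1.
None of them divide g (all give nonzero remainder).
Degree-3 irreducible divisors: test the 8 monic irreducibles of degree 3 over GF(3).
None of them divide g (all give nonzero remainder).
Degree-4 irreducible divisors: test the 18 monic irreducibles of degree 4 over GF(3).
None of them divide g (all give nonzero remainder).
No irreducible factor of degree ≤ 4 exists, so g is irreducible over GF(3).

Yes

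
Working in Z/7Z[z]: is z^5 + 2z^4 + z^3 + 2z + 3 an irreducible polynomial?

Write f(z) = z^5 + 2z^4 + z^3 + 2z + 3.
Check for roots in Z/7Z: f(0) = 3; f(1) = 2; f(2) = 2; f(3) = 0 → root; f(4) = 1; f(5) = 5; f(6) = 1.
f(3) = 0, so (z − 3) divides f(z); f is reducible.

No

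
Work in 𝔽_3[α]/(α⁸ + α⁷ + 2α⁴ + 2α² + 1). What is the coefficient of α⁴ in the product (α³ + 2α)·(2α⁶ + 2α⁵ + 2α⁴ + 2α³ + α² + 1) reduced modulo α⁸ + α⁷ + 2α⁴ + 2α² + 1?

1

Multiply in 𝔽_3[α]: (α³ + 2α)·(2α⁶ + 2α⁵ + 2α⁴ + 2α³ + α² + 1) = 2α⁹ + 2α⁸ + 2α⁵ + α⁴ + 2α.
Reduce using α⁸ ≡ 2α⁷ + α⁴ + α² + 2 (mod α⁸ + α⁷ + 2α⁴ + 2α² + 1).
Reduced: α⁵ + α⁴ + 2α³.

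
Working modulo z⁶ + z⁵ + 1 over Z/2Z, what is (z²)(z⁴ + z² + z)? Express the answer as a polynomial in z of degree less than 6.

z^5 + z^4 + z^3 + 1

Multiply in Z/2Z[z]: (z²)·(z⁴ + z² + z) = z⁶ + z⁴ + z³.
Reduce using z⁶ ≡ z⁵ + 1 (mod z⁶ + z⁵ + 1).
Reduced: z⁵ + z⁴ + z³ + 1.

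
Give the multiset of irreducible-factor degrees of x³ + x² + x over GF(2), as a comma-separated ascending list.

Write g(x) = x³ + x² + x.
Roots in GF(2): g(0) = 0 → root; g(1) = 1.
Linear factors from roots: (x).
Complete factorization: g(x) = (x)·(x² + x + 1).
Factor degrees with multiplicity: 1 + 2 = 3.

1, 2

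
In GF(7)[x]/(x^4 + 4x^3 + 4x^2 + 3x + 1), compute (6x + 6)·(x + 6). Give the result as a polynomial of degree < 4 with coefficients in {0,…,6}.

6x^2 + 1

Multiply in GF(7)[x]: (6x + 6)·(x + 6) = 6x^2 + 1.
Reduced: 6x^2 + 1.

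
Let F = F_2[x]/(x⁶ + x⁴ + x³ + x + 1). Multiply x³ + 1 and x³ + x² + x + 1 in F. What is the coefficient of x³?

Multiply in F_2[x]: (x³ + 1)·(x³ + x² + x + 1) = x⁶ + x⁵ + x⁴ + x² + x + 1.
Reduce using x⁶ ≡ x⁴ + x³ + x + 1 (mod x⁶ + x⁴ + x³ + x + 1).
Reduced: x⁵ + x³ + x².

1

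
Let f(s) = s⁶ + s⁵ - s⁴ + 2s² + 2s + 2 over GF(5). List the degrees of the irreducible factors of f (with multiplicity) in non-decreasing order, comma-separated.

Roots in GF(5): f(0) = 2; f(1) = 2; f(2) = 4; f(3) = 2; f(4) = 1.
Complete factorization: f(s) = (s⁶ + s⁵ - s⁴ + 2s² + 2s + 2).
Factor degrees with multiplicity: 6 = 6.

6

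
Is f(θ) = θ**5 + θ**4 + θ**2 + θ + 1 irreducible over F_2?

Yes

Check for roots in F_2: f(0) = 1; f(1) = 1.
No roots, so no linear factors.
Monic irreducibles of degree 2 over GF(2): θ**2 + θ + 1.
None of them divide f (all give nonzero remainder).
No irreducible factor of degree ≤ 2 exists, so f is irreducible over GF(2).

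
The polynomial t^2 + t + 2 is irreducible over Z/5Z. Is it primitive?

Yes

Write f(t) = t^2 + t + 2.
|GF(5^2)^×| = 5^2 − 1 = 24. Prime factorization: 24 = 2^3·3.
f is primitive ⇔ t has order 24 in GF(5)[t]/(f), i.e. t^(24/q) ≠ 1 for each prime q | 24.
t^(12) mod f = 4.
t^(8) mod f = 3t + 1.
None equal 1, so t has full order 24; f is primitive.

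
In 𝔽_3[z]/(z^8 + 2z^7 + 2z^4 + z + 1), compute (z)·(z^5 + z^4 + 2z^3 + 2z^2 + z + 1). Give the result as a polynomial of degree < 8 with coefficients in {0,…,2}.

Multiply in 𝔽_3[z]: (z)·(z^5 + z^4 + 2z^3 + 2z^2 + z + 1) = z^6 + z^5 + 2z^4 + 2z^3 + z^2 + z.
Reduced: z^6 + z^5 + 2z^4 + 2z^3 + z^2 + z.

z^6 + z^5 + 2z^4 + 2z^3 + z^2 + z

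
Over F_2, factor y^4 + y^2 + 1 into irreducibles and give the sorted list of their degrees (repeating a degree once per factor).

2, 2

Write f(y) = y^4 + y^2 + 1.
Roots in F_2: f(0) = 1; f(1) = 1.
Complete factorization: f(y) = (y^2 + y + 1)^2.
Factor degrees with multiplicity: 2 + 2 = 4.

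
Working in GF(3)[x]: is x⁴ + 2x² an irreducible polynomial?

No

Write g(x) = x⁴ + 2x².
Check for roots in GF(3): g(0) = 0 → root; g(1) = 0 → root; g(2) = 0 → root.
g(0) = 0, so (x) divides g(x); g is reducible.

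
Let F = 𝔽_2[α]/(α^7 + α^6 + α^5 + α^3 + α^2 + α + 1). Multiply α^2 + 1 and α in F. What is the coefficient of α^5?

0

Multiply in 𝔽_2[α]: (α^2 + 1)·(α) = α^3 + α.
Reduced: α^3 + α.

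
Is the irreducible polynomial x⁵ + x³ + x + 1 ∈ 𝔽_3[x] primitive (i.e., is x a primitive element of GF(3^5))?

Write f(x) = x⁵ + x³ + x + 1.
|GF(3^5)^×| = 3^5 − 1 = 242. Prime factorization: 242 = 2·11^2.
f is primitive ⇔ x has order 242 in GF(3)[x]/(f), i.e. x^(242/q) ≠ 1 for each prime q | 242.
x^(121) mod f = 2.
x^(22) mod f = x⁴ + x² + 2.
None equal 1, so x has full order 242; f is primitive.

Yes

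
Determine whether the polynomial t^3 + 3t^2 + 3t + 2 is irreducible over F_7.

Write g(t) = t^3 + 3t^2 + 3t + 2.
Check for roots in F_7: g(0) = 2; g(1) = 2; g(2) = 0 → root; g(3) = 2; g(4) = 0 → root; g(5) = 0 → root; g(6) = 1.
g(2) = 0, so (t − 2) divides g(t); g is reducible.

No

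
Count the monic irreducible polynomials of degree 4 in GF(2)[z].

3

By the necklace-counting formula, N_2(4) = (1/4) Σ_{d|4} μ(4/d)·2^d.
Divisors of 4: 1, 2, 4; μ(4/d) for each: 0, -1, 1.
Σ = − 2^2 + 2^4 = 12.
N = 12/4 = 3.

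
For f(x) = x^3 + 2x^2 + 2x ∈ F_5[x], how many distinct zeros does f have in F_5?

3

Evaluate at each of the 5 elements of F_5:
f(0) = 0 → root; f(1) = 0 → root; f(2) = 0 → root; f(3) = 1; f(4) = 4.
Roots: {0, 1, 2}.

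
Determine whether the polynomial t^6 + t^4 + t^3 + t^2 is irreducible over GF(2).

No

Write g(t) = t^6 + t^4 + t^3 + t^2.
Check for roots in GF(2): g(0) = 0 → root; g(1) = 0 → root.
g(0) = 0, so (t) divides g(t); g is reducible.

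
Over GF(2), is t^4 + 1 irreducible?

No

Write h(t) = t^4 + 1.
Check for roots in GF(2): h(0) = 1; h(1) = 0 → root.
h(1) = 0, so (t − 1) divides h(t); h is reducible.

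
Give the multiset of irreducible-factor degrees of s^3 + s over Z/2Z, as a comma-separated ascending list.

Write g(s) = s^3 + s.
Roots in Z/2Z: g(0) = 0 → root; g(1) = 0 → root.
Linear factors from roots: (s), (s + 1).
Complete factorization: g(s) = (s)·(s + 1)^2.
Factor degrees with multiplicity: 1 + 1 + 1 = 3.

1, 1, 1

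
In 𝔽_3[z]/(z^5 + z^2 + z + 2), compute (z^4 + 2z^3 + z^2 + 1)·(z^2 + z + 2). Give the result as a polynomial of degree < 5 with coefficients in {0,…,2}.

2z^4 + z^3 + 2z^2 + 2z + 2

Multiply in 𝔽_3[z]: (z^4 + 2z^3 + z^2 + 1)·(z^2 + z + 2) = z^6 + 2z^4 + 2z^3 + z + 2.
Reduce using z^5 ≡ 2z^2 + 2z + 1 (mod z^5 + z^2 + z + 2).
Reduced: 2z^4 + z^3 + 2z^2 + 2z + 2.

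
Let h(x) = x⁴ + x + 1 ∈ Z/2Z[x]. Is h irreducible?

Yes

Check for roots in Z/2Z: h(0) = 1; h(1) = 1.
No roots, so no linear factors.
Monic irreducibles of degree 2 over GF(2): x² + x + 1.
None of them divide h (all give nonzero remainder).
No irreducible factor of degree ≤ 2 exists, so h is irreducible over GF(2).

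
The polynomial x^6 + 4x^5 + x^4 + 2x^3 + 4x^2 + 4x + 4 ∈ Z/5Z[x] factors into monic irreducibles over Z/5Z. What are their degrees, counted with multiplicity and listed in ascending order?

Write g(x) = x^6 + 4x^5 + x^4 + 2x^3 + 4x^2 + 4x + 4.
Roots in Z/5Z: g(0) = 4; g(1) = 0 → root; g(2) = 2; g(3) = 3; g(4) = 0 → root.
Linear factors from roots: (x + 4), (x + 1).
Complete factorization: g(x) = (x + 1)·(x + 4)·(x^2 + 2x + 4)^2.
Factor degrees with multiplicity: 1 + 1 + 2 + 2 = 6.

1, 1, 2, 2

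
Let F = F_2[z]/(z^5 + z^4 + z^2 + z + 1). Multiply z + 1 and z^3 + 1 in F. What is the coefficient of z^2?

Multiply in F_2[z]: (z + 1)·(z^3 + 1) = z^4 + z^3 + z + 1.
Reduced: z^4 + z^3 + z + 1.

0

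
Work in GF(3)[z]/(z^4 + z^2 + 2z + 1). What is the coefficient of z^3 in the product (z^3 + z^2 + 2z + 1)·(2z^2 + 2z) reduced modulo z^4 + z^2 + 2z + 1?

Multiply in GF(3)[z]: (z^3 + z^2 + 2z + 1)·(2z^2 + 2z) = 2z^5 + z^4 + 2z.
Reduce using z^4 ≡ 2z^2 + z + 2 (mod z^4 + z^2 + 2z + 1).
Reduced: z^3 + z^2 + z + 2.

1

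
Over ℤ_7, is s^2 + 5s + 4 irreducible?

No

Write P(s) = s^2 + 5s + 4.
Check for roots in ℤ_7: P(0) = 4; P(1) = 3; P(2) = 4; P(3) = 0 → root; P(4) = 5; P(5) = 5; P(6) = 0 → root.
P(3) = 0, so (s − 3) divides P(s); P is reducible.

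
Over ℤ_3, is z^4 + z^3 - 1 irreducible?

Write h(z) = z^4 + z^3 - 1.
Check for roots in ℤ_3: h(0) = 2; h(1) = 1; h(2) = 2.
No roots, so no linear factors.
Monic irreducibles of degree 2 over GF(3): z^2 + 1, z^2 + z - 1, z^2 - z - 1.
None of them divide h (all give nonzero remainder).
No irreducible factor of degree ≤ 2 exists, so h is irreducible over GF(3).

Yes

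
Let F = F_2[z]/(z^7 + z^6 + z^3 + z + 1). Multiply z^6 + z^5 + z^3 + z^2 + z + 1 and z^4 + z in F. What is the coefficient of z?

Multiply in F_2[z]: (z^6 + z^5 + z^3 + z^2 + z + 1)·(z^4 + z) = z^10 + z^9 + z^5 + z^3 + z^2 + z.
Reduce using z^7 ≡ z^6 + z^3 + z + 1 (mod z^7 + z^6 + z^3 + z + 1).
Reduced: z^6 + z^5 + z^4 + z^2 + z.

1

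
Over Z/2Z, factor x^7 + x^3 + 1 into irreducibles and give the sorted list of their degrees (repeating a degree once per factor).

7

Write g(x) = x^7 + x^3 + 1.
Roots in Z/2Z: g(0) = 1; g(1) = 1.
Complete factorization: g(x) = (x^7 + x^3 + 1).
Factor degrees with multiplicity: 7 = 7.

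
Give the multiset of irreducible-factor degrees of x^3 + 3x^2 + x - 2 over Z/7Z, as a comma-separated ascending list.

1, 2

Write h(x) = x^3 + 3x^2 + x - 2.
Linear factors from roots: (x + 2).
Complete factorization: h(x) = (x + 2)·(x^2 + x - 1).
Factor degrees with multiplicity: 1 + 2 = 3.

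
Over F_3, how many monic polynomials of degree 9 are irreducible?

By the necklace-counting formula, N_3(9) = (1/9) Σ_{d|9} μ(9/d)·3^d.
Divisors of 9: 1, 3, 9; μ(9/d) for each: 0, -1, 1.
Σ = − 3^3 + 3^9 = 19656.
N = 19656/9 = 2184.

2184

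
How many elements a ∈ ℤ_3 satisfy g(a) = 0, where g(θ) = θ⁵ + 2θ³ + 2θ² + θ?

2

Evaluate at each of the 3 elements of ℤ_3:
g(0) = 0 → root; g(1) = 0 → root; g(2) = 1.
Roots: {0, 1}.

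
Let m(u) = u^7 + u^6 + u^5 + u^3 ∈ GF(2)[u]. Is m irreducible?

Check for roots in GF(2): m(0) = 0 → root; m(1) = 0 → root.
m(0) = 0, so (u) divides m(u); m is reducible.

No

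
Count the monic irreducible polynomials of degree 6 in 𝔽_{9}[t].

88440

Gauss's count: N_{9}(6) = (1/6) Σ_{d|6} μ(6/d)·9^d.
Divisors of 6: 1, 2, 3, 6; μ(6/d) for each: 1, -1, -1, 1.
Σ = 9^1 − 9^2 − 9^3 + 9^6 = 530640.
N = 530640/6 = 88440.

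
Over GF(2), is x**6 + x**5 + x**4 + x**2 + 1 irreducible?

Write P(x) = x**6 + x**5 + x**4 + x**2 + 1.
Check for roots in GF(2): P(0) = 1; P(1) = 1.
No roots, so no linear factors.
Monic irreducibles of degree 2 over GF(2): x**2 + x + 1.
None of them divide P (all give nonzero remainder).
Monic irreducibles of degree 3 over GF(2): x**3 + x + 1, x**3 + x**2 + 1.
None of them divide P (all give nonzero remainder).
No irreducible factor of degree ≤ 3 exists, so P is irreducible over GF(2).

Yes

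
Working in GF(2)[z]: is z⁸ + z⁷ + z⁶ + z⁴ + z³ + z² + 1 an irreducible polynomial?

Yes

Write g(z) = z⁸ + z⁷ + z⁶ + z⁴ + z³ + z² + 1.
Check for roots in GF(2): g(0) = 1; g(1) = 1.
No roots, so no linear factors.
Monic irreducibles of degree 2 over GF(2): z² + z + 1.
None of them divide g (all give nonzero remainder).
Monic irreducibles of degree 3 over GF(2): z³ + z + 1, z³ + z² + 1.
None of them divide g (all give nonzero remainder).
Monic irreducibles of degree 4 over GF(2): z⁴ + z + 1, z⁴ + z³ + 1, z⁴ + z³ + z² + z + 1.
None of them divide g (all give nonzero remainder).
No irreducible factor of degree ≤ 4 exists, so g is irreducible over GF(2).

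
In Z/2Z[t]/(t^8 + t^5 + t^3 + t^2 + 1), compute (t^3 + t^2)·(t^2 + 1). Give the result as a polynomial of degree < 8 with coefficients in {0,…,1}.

Multiply in Z/2Z[t]: (t^3 + t^2)·(t^2 + 1) = t^5 + t^4 + t^3 + t^2.
Reduced: t^5 + t^4 + t^3 + t^2.

t^5 + t^4 + t^3 + t^2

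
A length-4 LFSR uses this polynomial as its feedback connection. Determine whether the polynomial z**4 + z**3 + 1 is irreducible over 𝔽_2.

Yes

Write P(z) = z**4 + z**3 + 1.
Check for roots in 𝔽_2: P(0) = 1; P(1) = 1.
No roots, so no linear factors.
Monic irreducibles of degree 2 over GF(2): z**2 + z + 1.
None of them divide P (all give nonzero remainder).
No irreducible factor of degree ≤ 2 exists, so P is irreducible over GF(2).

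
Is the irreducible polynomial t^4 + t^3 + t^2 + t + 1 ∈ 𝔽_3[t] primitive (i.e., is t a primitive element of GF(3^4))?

Write f(t) = t^4 + t^3 + t^2 + t + 1.
|GF(3^4)^×| = 3^4 − 1 = 80. Prime factorization: 80 = 2^4·5.
f is primitive ⇔ t has order 80 in GF(3)[t]/(f), i.e. t^(80/q) ≠ 1 for each prime q | 80.
t^(40) mod f = 1
t^(16) mod f = t.
Since t^(40) = 1, the order of t divides 40 < 80; not primitive.

No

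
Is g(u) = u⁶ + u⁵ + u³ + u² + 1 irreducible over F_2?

Yes

Check for roots in F_2: g(0) = 1; g(1) = 1.
No roots, so no linear factors.
Monic irreducibles of degree 2 over GF(2): u² + u + 1.
None of them divide g (all give nonzero remainder).
Monic irreducibles of degree 3 over GF(2): u³ + u + 1, u³ + u² + 1.
None of them divide g (all give nonzero remainder).
No irreducible factor of degree ≤ 3 exists, so g is irreducible over GF(2).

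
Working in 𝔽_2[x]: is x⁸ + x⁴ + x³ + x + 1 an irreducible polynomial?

Yes

Write g(x) = x⁸ + x⁴ + x³ + x + 1.
Check for roots in 𝔽_2: g(0) = 1; g(1) = 1.
No roots, so no linear factors.
Monic irreducibles of degree 2 over GF(2): x² + x + 1.
None of them divide g (all give nonzero remainder).
Monic irreducibles of degree 3 over GF(2): x³ + x + 1, x³ + x² + 1.
None of them divide g (all give nonzero remainder).
Monic irreducibles of degree 4 over GF(2): x⁴ + x + 1, x⁴ + x³ + 1, x⁴ + x³ + x² + x + 1.
None of them divide g (all give nonzero remainder).
No irreducible factor of degree ≤ 4 exists, so g is irreducible over GF(2).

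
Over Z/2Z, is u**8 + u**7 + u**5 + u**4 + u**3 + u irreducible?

Write h(u) = u**8 + u**7 + u**5 + u**4 + u**3 + u.
Check for roots in Z/2Z: h(0) = 0 → root; h(1) = 0 → root.
h(0) = 0, so (u) divides h(u); h is reducible.

No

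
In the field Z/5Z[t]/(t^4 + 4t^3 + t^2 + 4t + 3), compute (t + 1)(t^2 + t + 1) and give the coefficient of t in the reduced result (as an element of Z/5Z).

2

Multiply in Z/5Z[t]: (t + 1)·(t^2 + t + 1) = t^3 + 2t^2 + 2t + 1.
Reduced: t^3 + 2t^2 + 2t + 1.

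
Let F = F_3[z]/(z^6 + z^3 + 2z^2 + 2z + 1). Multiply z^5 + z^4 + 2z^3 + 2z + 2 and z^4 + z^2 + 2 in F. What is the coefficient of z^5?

Multiply in F_3[z]: (z^5 + z^4 + 2z^3 + 2z + 2)·(z^4 + z^2 + 2) = z^9 + z^8 + z^6 + z^4 + 2z^2 + z + 1.
Reduce using z^6 ≡ 2z^3 + z^2 + z + 2 (mod z^6 + z^3 + 2z^2 + 2z + 1).
Reduced: z^2 + z + 1.

0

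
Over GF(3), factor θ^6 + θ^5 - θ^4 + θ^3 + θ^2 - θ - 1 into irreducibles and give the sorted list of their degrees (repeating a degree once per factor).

Write f(θ) = θ^6 + θ^5 - θ^4 + θ^3 + θ^2 - θ - 1.
Roots in GF(3): f(0) = 2; f(1) = 1; f(2) = 2.
Complete factorization: f(θ) = (θ^6 + θ^5 - θ^4 + θ^3 + θ^2 - θ - 1).
Factor degrees with multiplicity: 6 = 6.

6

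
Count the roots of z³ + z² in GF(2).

2

Write f(z) = z³ + z².
Evaluate at each of the 2 elements of GF(2):
f(0) = 0 → root; f(1) = 0 → root.
Roots: {0, 1}.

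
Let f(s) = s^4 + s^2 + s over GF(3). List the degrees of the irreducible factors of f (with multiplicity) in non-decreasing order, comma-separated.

1, 1, 2

Roots in GF(3): f(0) = 0 → root; f(1) = 0 → root; f(2) = 1.
Linear factors from roots: (s), (s + 2).
Complete factorization: f(s) = (s)·(s + 2)·(s^2 + s + 2).
Factor degrees with multiplicity: 1 + 1 + 2 = 4.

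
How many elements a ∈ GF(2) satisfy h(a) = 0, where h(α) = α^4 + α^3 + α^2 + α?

Evaluate at each of the 2 elements of GF(2):
h(0) = 0 → root; h(1) = 0 → root.
Roots: {0, 1}.

2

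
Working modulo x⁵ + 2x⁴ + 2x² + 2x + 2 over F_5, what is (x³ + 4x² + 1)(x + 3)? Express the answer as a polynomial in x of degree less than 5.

Multiply in F_5[x]: (x³ + 4x² + 1)·(x + 3) = x⁴ + 2x³ + 2x² + x + 3.
Reduced: x⁴ + 2x³ + 2x² + x + 3.

x^4 + 2x^3 + 2x^2 + x + 3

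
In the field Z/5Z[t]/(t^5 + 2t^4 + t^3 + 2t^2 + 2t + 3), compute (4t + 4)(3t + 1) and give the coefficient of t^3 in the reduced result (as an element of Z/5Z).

0

Multiply in Z/5Z[t]: (4t + 4)·(3t + 1) = 2t^2 + t + 4.
Reduced: 2t^2 + t + 4.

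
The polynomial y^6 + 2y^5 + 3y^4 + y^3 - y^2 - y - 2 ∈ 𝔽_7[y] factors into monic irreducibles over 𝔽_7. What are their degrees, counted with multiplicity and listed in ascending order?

Write g(y) = y^6 + 2y^5 + 3y^4 + y^3 - y^2 - y - 2.
Complete factorization: g(y) = (y^6 + 2y^5 + 3y^4 + y^3 - y^2 - y - 2).
Factor degrees with multiplicity: 6 = 6.

6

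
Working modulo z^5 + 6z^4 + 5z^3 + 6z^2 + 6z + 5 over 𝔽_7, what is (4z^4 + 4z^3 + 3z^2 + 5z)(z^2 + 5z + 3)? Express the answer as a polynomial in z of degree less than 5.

z^4 + z^3 + 3z^2 + 2z

Multiply in 𝔽_7[z]: (4z^4 + 4z^3 + 3z^2 + 5z)·(z^2 + 5z + 3) = 4z^6 + 3z^5 + 4z^3 + 6z^2 + z.
Reduce using z^5 ≡ z^4 + 2z^3 + z^2 + z + 2 (mod z^5 + 6z^4 + 5z^3 + 6z^2 + 6z + 5).
Reduced: z^4 + z^3 + 3z^2 + 2z.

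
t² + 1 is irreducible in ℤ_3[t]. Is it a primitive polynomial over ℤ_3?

Write f(t) = t² + 1.
|GF(3^2)^×| = 3^2 − 1 = 8. Prime factorization: 8 = 2^3.
f is primitive ⇔ t has order 8 in GF(3)[t]/(f), i.e. t^(8/q) ≠ 1 for each prime q | 8.
t^(4) mod f = 1
Since t^(4) = 1, the order of t divides 4 < 8; not primitive.

No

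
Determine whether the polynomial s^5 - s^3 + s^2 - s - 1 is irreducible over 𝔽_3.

Yes

Write g(s) = s^5 - s^3 + s^2 - s - 1.
Check for roots in 𝔽_3: g(0) = 2; g(1) = 2; g(2) = 1.
No roots, so no linear factors.
Monic irreducibles of degree 2 over GF(3): s^2 + 1, s^2 + s - 1, s^2 - s - 1.
None of them divide g (all give nonzero remainder).
No irreducible factor of degree ≤ 2 exists, so g is irreducible over GF(3).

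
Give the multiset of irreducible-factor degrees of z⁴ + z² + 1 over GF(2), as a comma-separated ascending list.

2, 2

Write g(z) = z⁴ + z² + 1.
Roots in GF(2): g(0) = 1; g(1) = 1.
Complete factorization: g(z) = (z² + z + 1)^2.
Factor degrees with multiplicity: 2 + 2 = 4.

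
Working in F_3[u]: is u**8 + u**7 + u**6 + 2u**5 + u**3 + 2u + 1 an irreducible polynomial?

No

Write f(u) = u**8 + u**7 + u**6 + 2u**5 + u**3 + 2u + 1.
Check for roots in F_3: f(0) = 1; f(1) = 0 → root; f(2) = 0 → root.
f(1) = 0, so (u − 1) divides f(u); f is reducible.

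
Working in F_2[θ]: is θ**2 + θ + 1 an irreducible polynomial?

Write f(θ) = θ**2 + θ + 1.
Check for roots in F_2: f(0) = 1; f(1) = 1.
No roots. A degree-2 polynomial over a field with no linear factor is irreducible.

Yes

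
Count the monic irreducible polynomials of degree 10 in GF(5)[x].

By the necklace-counting formula, N_5(10) = (1/10) Σ_{d|10} μ(10/d)·5^d.
Divisors of 10: 1, 2, 5, 10; μ(10/d) for each: 1, -1, -1, 1.
Σ = 5^1 − 5^2 − 5^5 + 5^10 = 9762480.
N = 9762480/10 = 976248.

976248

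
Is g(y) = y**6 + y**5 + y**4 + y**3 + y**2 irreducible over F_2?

Check for roots in F_2: g(0) = 0 → root; g(1) = 1.
g(0) = 0, so (y) divides g(y); g is reducible.

No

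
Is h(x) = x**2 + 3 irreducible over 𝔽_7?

No

Check for roots in 𝔽_7: h(0) = 3; h(1) = 4; h(2) = 0 → root; h(3) = 5; h(4) = 5; h(5) = 0 → root; h(6) = 4.
h(2) = 0, so (x − 2) divides h(x); h is reducible.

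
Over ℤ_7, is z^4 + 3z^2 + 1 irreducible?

No

Write h(z) = z^4 + 3z^2 + 1.
Check for roots in ℤ_7: h(0) = 1; h(1) = 5; h(2) = 1; h(3) = 4; h(4) = 4; h(5) = 1; h(6) = 5.
No roots, so no linear factors.
Degree-2 irreducible divisors: test the 21 monic irreducibles of degree 2 over GF(7).
z^2 + 3z - 1 divides h: h(z) = (z^2 + 3z - 1)·(z^2 - 3z - 1).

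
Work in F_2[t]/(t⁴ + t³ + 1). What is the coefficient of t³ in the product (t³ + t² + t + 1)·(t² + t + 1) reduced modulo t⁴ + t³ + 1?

Multiply in F_2[t]: (t³ + t² + t + 1)·(t² + t + 1) = t⁵ + t³ + t² + 1.
Reduce using t⁴ ≡ t³ + 1 (mod t⁴ + t³ + 1).
Reduced: t² + t.

0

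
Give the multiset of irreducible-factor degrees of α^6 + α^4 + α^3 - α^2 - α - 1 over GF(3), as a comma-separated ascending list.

Write g(α) = α^6 + α^4 + α^3 - α^2 - α - 1.
Roots in GF(3): g(0) = 2; g(1) = 0 → root; g(2) = 0 → root.
Linear factors from roots: (α - 1), (α + 1).
Complete factorization: g(α) = (α - 1)·(α + 1)^2·(α^3 - α^2 + 1).
Factor degrees with multiplicity: 1 + 1 + 1 + 3 = 6.

1, 1, 1, 3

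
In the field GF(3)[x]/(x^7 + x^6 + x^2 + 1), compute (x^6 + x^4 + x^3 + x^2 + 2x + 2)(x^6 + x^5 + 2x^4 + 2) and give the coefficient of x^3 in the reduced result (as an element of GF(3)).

0

Multiply in GF(3)[x]: (x^6 + x^4 + x^3 + x^2 + 2x + 2)·(x^6 + x^5 + 2x^4 + 2) = x^12 + x^11 + 2x^9 + x^8 + 2x^7 + 2x^6 + 2x^3 + 2x^2 + x + 1.
Reduce using x^7 ≡ 2x^6 + 2x^2 + 2 (mod x^7 + x^6 + x^2 + 1).
Reduced: 2x^5 + x^4 + x^2 + 2x + 2.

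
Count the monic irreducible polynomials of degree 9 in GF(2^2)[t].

29120

x^(4^9) − x is the product of all monic irreducibles of degree dividing 9; Möbius inversion gives N = (1/9) Σ μ(9/d)·4^d.
Divisors of 9: 1, 3, 9; μ(9/d) for each: 0, -1, 1.
Σ = − 4^3 + 4^9 = 262080.
N = 262080/9 = 29120.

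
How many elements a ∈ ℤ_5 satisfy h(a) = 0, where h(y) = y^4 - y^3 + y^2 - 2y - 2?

1

Evaluate at each of the 5 elements of ℤ_5:
h(0) = 3; h(1) = 2; h(2) = 1; h(3) = 0 → root; h(4) = 3.
Roots: {3}.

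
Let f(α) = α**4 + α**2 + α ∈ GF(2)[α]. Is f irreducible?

No

Check for roots in GF(2): f(0) = 0 → root; f(1) = 1.
f(0) = 0, so (α) divides f(α); f is reducible.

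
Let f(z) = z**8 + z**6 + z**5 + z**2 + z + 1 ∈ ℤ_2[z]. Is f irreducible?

No

Check for roots in ℤ_2: f(0) = 1; f(1) = 0 → root.
f(1) = 0, so (z − 1) divides f(z); f is reducible.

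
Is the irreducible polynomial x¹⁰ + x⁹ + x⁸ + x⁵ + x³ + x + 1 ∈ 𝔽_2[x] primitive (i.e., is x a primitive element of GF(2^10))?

No

Write f(x) = x¹⁰ + x⁹ + x⁸ + x⁵ + x³ + x + 1.
|GF(2^10)^×| = 2^10 − 1 = 1023. Prime factorization: 1023 = 3·11·31.
f is primitive ⇔ x has order 1023 in GF(2)[x]/(f), i.e. x^(1023/q) ≠ 1 for each prime q | 1023.
x^(341) mod f = x⁹ + x⁷ + x⁶ + x³ + x².
x^(93) mod f = 1
x^(33) mod f = x⁹ + x⁶ + x³ + 1.
Since x^(93) = 1, the order of x divides 93 < 1023; not primitive.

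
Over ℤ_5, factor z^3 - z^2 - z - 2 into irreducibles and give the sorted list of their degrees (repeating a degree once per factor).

1, 2

Write f(z) = z^3 - z^2 - z - 2.
Roots in ℤ_5: f(0) = 3; f(1) = 2; f(2) = 0 → root; f(3) = 3; f(4) = 2.
Linear factors from roots: (z - 2).
Complete factorization: f(z) = (z - 2)·(z^2 + z + 1).
Factor degrees with multiplicity: 1 + 2 = 3.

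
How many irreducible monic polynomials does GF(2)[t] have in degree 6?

9

The number of monic irreducibles of degree 6 over GF(2) is (1/6)·Σ_{d∣6} μ(6/d) 2^d.
Divisors of 6: 1, 2, 3, 6; μ(6/d) for each: 1, -1, -1, 1.
Σ = 2^1 − 2^2 − 2^3 + 2^6 = 54.
N = 54/6 = 9.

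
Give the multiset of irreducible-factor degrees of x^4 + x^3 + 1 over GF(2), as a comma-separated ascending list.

Write h(x) = x^4 + x^3 + 1.
Roots in GF(2): h(0) = 1; h(1) = 1.
Complete factorization: h(x) = (x^4 + x^3 + 1).
Factor degrees with multiplicity: 4 = 4.

4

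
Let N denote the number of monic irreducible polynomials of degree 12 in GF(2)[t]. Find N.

The number of monic irreducibles of degree 12 over GF(2) is (1/12)·Σ_{d∣12} μ(12/d) 2^d.
Divisors of 12: 1, 2, 3, 4, 6, 12; μ(12/d) for each: 0, 1, 0, -1, -1, 1.
Σ = 2^2 − 2^4 − 2^6 + 2^12 = 4020.
N = 4020/12 = 335.

335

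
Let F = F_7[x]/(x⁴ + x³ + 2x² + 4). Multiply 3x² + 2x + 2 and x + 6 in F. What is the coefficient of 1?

Multiply in F_7[x]: (3x² + 2x + 2)·(x + 6) = 3x³ + 6x² + 5.
Reduced: 3x³ + 6x² + 5.

5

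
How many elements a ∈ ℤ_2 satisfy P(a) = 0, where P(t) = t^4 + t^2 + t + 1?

Evaluate at each of the 2 elements of ℤ_2:
P(0) = 1; P(1) = 0 → root.
Roots: {1}.

1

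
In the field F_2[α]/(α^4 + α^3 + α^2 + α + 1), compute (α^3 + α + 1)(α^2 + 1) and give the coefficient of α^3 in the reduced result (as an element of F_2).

0

Multiply in F_2[α]: (α^3 + α + 1)·(α^2 + 1) = α^5 + α^2 + α + 1.
Reduce using α^4 ≡ α^3 + α^2 + α + 1 (mod α^4 + α^3 + α^2 + α + 1).
Reduced: α^2 + α.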